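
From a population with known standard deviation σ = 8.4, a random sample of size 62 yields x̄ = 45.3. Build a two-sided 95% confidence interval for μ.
(43.21, 47.39)

z-interval (σ known):
z* = 1.960 for 95% confidence

Margin of error = z* · σ/√n = 1.960 · 8.4/√62 = 2.09

CI: (45.3 - 2.09, 45.3 + 2.09) = (43.21, 47.39)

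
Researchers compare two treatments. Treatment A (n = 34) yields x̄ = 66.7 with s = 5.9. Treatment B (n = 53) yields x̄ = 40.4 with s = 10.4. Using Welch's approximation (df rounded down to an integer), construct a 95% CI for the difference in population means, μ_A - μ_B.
(22.82, 29.78)

Difference: x̄₁ - x̄₂ = 26.30
SE = √(s₁²/n₁ + s₂²/n₂) = √(5.9²/34 + 10.4²/53) = 1.7506
df = 83.96 → 83 (Welch–Satterthwaite, rounded down)
t* = 1.989

CI: 26.30 ± 1.989 · 1.7506 = 26.30 ± 3.48 = (22.82, 29.78)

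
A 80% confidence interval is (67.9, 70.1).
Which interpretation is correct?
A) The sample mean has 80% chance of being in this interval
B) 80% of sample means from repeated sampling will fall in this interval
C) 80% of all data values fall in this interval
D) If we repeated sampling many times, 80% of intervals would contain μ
D

A) Wrong — x̄ is observed and sits in the interval by construction.
B) Wrong — coverage applies to intervals containing μ, not to future x̄ values.
C) Wrong — a CI is about the parameter μ, not individual data values.
D) Correct — this is the frequentist long-run coverage interpretation.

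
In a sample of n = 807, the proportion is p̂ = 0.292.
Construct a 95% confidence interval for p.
(0.261, 0.323)

Proportion CI:
SE = √(p̂(1-p̂)/n) = √(0.292 · 0.708 / 807) = 0.01601

z* = 1.960
Margin = z* · SE = 1.960 · 0.01601 = 0.0314

CI: 0.292 ± 0.0314 = (0.261, 0.323)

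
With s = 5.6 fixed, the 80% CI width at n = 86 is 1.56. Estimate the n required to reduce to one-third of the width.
n ≈ 774

CI width ∝ 1/√n
To reduce width by factor 3, need √n to grow by 3 → need 3² = 9 times as many samples.

Current: n = 86, width = 1.56
New: n = 774, width ≈ 0.52

Width reduced by factor of 1.56/0.52 = 3.00.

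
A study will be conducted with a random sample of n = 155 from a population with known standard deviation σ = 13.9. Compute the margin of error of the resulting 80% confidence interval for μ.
Margin of error = 1.43

Margin of error = z* · σ/√n
= 1.282 · 13.9/√155
= 1.282 · 13.9/12.4499
= 1.43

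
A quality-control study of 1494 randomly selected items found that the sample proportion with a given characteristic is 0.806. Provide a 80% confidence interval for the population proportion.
(0.793, 0.819)

Proportion CI:
SE = √(p̂(1-p̂)/n) = √(0.806 · 0.194 / 1494) = 0.01023

z* = 1.282
Margin = z* · SE = 1.282 · 0.01023 = 0.0131

CI: 0.806 ± 0.0131 = (0.793, 0.819)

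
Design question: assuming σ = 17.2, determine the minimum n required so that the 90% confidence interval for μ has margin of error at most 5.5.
n ≥ 27

For margin E ≤ 5.5:
n ≥ (z* · σ / E)²
n ≥ (1.645 · 17.2 / 5.5)²
n ≥ 26.46

Minimum n = 27 (rounding up)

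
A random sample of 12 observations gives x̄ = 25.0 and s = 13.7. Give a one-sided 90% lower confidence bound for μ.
μ ≥ 19.61

Lower bound (one-sided):
t* = 1.363 (one-sided for 90%)
Lower bound = x̄ - t* · s/√n = 25.0 - 1.363 · 13.7/√12 = 19.61

We are 90% confident that μ ≥ 19.61.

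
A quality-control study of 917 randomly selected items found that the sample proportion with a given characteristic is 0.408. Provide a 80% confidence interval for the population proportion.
(0.387, 0.429)

Proportion CI:
SE = √(p̂(1-p̂)/n) = √(0.408 · 0.592 / 917) = 0.01623

z* = 1.282
Margin = z* · SE = 1.282 · 0.01623 = 0.0208

CI: 0.408 ± 0.0208 = (0.387, 0.429)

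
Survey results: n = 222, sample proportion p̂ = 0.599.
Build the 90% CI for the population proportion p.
(0.545, 0.653)

Proportion CI:
SE = √(p̂(1-p̂)/n) = √(0.599 · 0.401 / 222) = 0.03289

z* = 1.645
Margin = z* · SE = 1.645 · 0.03289 = 0.0541

CI: 0.599 ± 0.0541 = (0.545, 0.653)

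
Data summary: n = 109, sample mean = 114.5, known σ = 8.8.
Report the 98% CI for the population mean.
(112.54, 116.46)

z-interval (σ known):
z* = 2.326 for 98% confidence

Margin of error = z* · σ/√n = 2.326 · 8.8/√109 = 1.96

CI: (114.5 - 1.96, 114.5 + 1.96) = (112.54, 116.46)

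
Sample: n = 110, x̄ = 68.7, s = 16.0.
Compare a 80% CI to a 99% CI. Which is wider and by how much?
99% CI is wider by 4.07

df = 109
80% CI: t* = 1.289, (66.73, 70.67), width = 2 · t* · s/√n = 3.93
99% CI: t* = 2.622, (64.70, 72.70), width = 2 · t* · s/√n = 8.00

The 99% CI is wider by 8.00 - 3.93 = 4.07.
Higher confidence requires a wider interval.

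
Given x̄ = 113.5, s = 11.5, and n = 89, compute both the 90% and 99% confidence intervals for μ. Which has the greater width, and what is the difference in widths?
99% CI is wider by 2.37

df = 88
90% CI: t* = 1.662, (111.47, 115.53), width = 2 · t* · s/√n = 4.05
99% CI: t* = 2.633, (110.29, 116.71), width = 2 · t* · s/√n = 6.42

The 99% CI is wider by 6.42 - 4.05 = 2.37.
Higher confidence requires a wider interval.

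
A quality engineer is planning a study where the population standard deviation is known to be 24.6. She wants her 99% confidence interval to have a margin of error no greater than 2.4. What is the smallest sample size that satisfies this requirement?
n ≥ 698

For margin E ≤ 2.4:
n ≥ (z* · σ / E)²
n ≥ (2.576 · 24.6 / 2.4)²
n ≥ 697.17

Minimum n = 698 (rounding up)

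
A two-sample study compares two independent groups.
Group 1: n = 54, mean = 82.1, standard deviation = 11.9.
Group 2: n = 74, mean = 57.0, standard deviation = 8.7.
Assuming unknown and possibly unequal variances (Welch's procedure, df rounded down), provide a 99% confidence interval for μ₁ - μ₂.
(20.08, 30.12)

Difference: x̄₁ - x̄₂ = 25.10
SE = √(s₁²/n₁ + s₂²/n₂) = √(11.9²/54 + 8.7²/74) = 1.9093
df = 92.22 → 92 (Welch–Satterthwaite, rounded down)
t* = 2.630

CI: 25.10 ± 2.630 · 1.9093 = 25.10 ± 5.02 = (20.08, 30.12)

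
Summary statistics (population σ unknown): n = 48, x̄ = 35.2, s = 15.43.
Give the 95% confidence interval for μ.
(30.72, 39.68)

t-interval (σ unknown):
df = n - 1 = 47
t* = 2.012 for 95% confidence

Margin of error = t* · s/√n = 2.012 · 15.43/√48 = 4.48

CI: (30.72, 39.68)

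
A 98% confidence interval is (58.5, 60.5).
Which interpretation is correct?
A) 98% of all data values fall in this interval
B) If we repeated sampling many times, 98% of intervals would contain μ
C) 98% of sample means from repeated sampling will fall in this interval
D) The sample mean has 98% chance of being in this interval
B

A) Wrong — a CI is about the parameter μ, not individual data values.
B) Correct — this is the frequentist long-run coverage interpretation.
C) Wrong — coverage applies to intervals containing μ, not to future x̄ values.
D) Wrong — x̄ is observed and sits in the interval by construction.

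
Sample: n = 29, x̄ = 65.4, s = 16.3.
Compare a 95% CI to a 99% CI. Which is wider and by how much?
99% CI is wider by 4.33

df = 28
95% CI: t* = 2.048, (59.20, 71.60), width = 2 · t* · s/√n = 12.40
99% CI: t* = 2.763, (57.04, 73.76), width = 2 · t* · s/√n = 16.73

The 99% CI is wider by 16.73 - 12.40 = 4.33.
Higher confidence requires a wider interval.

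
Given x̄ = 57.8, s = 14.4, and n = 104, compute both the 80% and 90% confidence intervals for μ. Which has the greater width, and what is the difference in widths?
90% CI is wider by 1.05

df = 103
80% CI: t* = 1.290, (55.98, 59.62), width = 2 · t* · s/√n = 3.64
90% CI: t* = 1.660, (55.46, 60.14), width = 2 · t* · s/√n = 4.69

The 90% CI is wider by 4.69 - 3.64 = 1.05.
Higher confidence requires a wider interval.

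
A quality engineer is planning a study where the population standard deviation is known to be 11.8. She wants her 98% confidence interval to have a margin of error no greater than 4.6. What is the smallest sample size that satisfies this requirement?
n ≥ 36

For margin E ≤ 4.6:
n ≥ (z* · σ / E)²
n ≥ (2.326 · 11.8 / 4.6)²
n ≥ 35.60

Minimum n = 36 (rounding up)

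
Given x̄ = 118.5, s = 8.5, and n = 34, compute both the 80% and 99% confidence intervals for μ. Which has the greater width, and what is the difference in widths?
99% CI is wider by 4.16

df = 33
80% CI: t* = 1.308, (116.59, 120.41), width = 2 · t* · s/√n = 3.81
99% CI: t* = 2.733, (114.52, 122.48), width = 2 · t* · s/√n = 7.97

The 99% CI is wider by 7.97 - 3.81 = 4.16.
Higher confidence requires a wider interval.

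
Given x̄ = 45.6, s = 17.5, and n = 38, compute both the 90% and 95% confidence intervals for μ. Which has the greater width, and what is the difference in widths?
95% CI is wider by 1.92

df = 37
90% CI: t* = 1.687, (40.81, 50.39), width = 2 · t* · s/√n = 9.58
95% CI: t* = 2.026, (39.85, 51.35), width = 2 · t* · s/√n = 11.50

The 95% CI is wider by 11.50 - 9.58 = 1.92.
Higher confidence requires a wider interval.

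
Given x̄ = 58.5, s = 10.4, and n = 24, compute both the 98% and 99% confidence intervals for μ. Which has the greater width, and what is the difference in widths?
99% CI is wider by 1.31

df = 23
98% CI: t* = 2.500, (53.19, 63.81), width = 2 · t* · s/√n = 10.61
99% CI: t* = 2.807, (52.54, 64.46), width = 2 · t* · s/√n = 11.92

The 99% CI is wider by 11.92 - 10.61 = 1.31.
Higher confidence requires a wider interval.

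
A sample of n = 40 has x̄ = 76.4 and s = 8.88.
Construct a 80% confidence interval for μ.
(74.57, 78.23)

t-interval (σ unknown):
df = n - 1 = 39
t* = 1.304 for 80% confidence

Margin of error = t* · s/√n = 1.304 · 8.88/√40 = 1.83

CI: (74.57, 78.23)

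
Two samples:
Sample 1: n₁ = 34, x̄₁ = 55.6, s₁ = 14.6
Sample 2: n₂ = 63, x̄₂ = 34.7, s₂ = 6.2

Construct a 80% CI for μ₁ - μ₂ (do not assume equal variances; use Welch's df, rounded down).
(17.48, 24.32)

Difference: x̄₁ - x̄₂ = 20.90
SE = √(s₁²/n₁ + s₂²/n₂) = √(14.6²/34 + 6.2²/63) = 2.6229
df = 39.54 → 39 (Welch–Satterthwaite, rounded down)
t* = 1.304

CI: 20.90 ± 1.304 · 2.6229 = 20.90 ± 3.42 = (17.48, 24.32)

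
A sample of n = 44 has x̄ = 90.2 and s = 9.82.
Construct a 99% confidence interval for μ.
(86.21, 94.19)

t-interval (σ unknown):
df = n - 1 = 43
t* = 2.695 for 99% confidence

Margin of error = t* · s/√n = 2.695 · 9.82/√44 = 3.99

CI: (86.21, 94.19)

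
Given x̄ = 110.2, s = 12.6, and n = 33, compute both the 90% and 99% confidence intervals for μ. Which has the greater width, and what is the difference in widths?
99% CI is wider by 4.58

df = 32
90% CI: t* = 1.694, (106.48, 113.92), width = 2 · t* · s/√n = 7.43
99% CI: t* = 2.738, (104.19, 116.21), width = 2 · t* · s/√n = 12.01

The 99% CI is wider by 12.01 - 7.43 = 4.58.
Higher confidence requires a wider interval.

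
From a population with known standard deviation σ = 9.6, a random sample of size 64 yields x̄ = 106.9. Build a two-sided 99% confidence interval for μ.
(103.81, 109.99)

z-interval (σ known):
z* = 2.576 for 99% confidence

Margin of error = z* · σ/√n = 2.576 · 9.6/√64 = 3.09

CI: (106.9 - 3.09, 106.9 + 3.09) = (103.81, 109.99)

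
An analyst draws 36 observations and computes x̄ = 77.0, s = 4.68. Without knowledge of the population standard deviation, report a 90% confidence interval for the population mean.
(75.68, 78.32)

t-interval (σ unknown):
df = n - 1 = 35
t* = 1.690 for 90% confidence

Margin of error = t* · s/√n = 1.690 · 4.68/√36 = 1.32

CI: (75.68, 78.32)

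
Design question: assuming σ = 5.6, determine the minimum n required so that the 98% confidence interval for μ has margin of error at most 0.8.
n ≥ 266

For margin E ≤ 0.8:
n ≥ (z* · σ / E)²
n ≥ (2.326 · 5.6 / 0.8)²
n ≥ 265.10

Minimum n = 266 (rounding up)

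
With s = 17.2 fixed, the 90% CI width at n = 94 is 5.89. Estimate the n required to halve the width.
n ≈ 376

CI width ∝ 1/√n
To reduce width by factor 2, need √n to grow by 2 → need 2² = 4 times as many samples.

Current: n = 94, width = 5.89
New: n = 376, width ≈ 2.93

Width reduced by factor of 5.89/2.93 = 2.01.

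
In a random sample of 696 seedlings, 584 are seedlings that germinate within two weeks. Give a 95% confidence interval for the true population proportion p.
(0.812, 0.866)

Proportion CI:
p̂ = 584/696 = 0.83908
SE = √(p̂(1-p̂)/n) = √(0.83908 · 0.16092 / 696) = 0.01393

z* = 1.960
Margin = z* · SE = 1.960 · 0.01393 = 0.0273

CI: 0.83908 ± 0.0273 = (0.812, 0.866)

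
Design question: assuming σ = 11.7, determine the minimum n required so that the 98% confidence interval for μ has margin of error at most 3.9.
n ≥ 49

For margin E ≤ 3.9:
n ≥ (z* · σ / E)²
n ≥ (2.326 · 11.7 / 3.9)²
n ≥ 48.69

Minimum n = 49 (rounding up)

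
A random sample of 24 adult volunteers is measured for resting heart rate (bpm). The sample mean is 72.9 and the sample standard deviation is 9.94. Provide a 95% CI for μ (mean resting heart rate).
(68.70, 77.10)

t-interval (σ unknown):
df = n - 1 = 23
t* = 2.069 for 95% confidence

Margin of error = t* · s/√n = 2.069 · 9.94/√24 = 4.20

CI: (68.70, 77.10)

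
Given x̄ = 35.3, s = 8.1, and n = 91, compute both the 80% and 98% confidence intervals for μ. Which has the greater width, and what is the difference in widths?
98% CI is wider by 1.83

df = 90
80% CI: t* = 1.291, (34.20, 36.40), width = 2 · t* · s/√n = 2.19
98% CI: t* = 2.368, (33.29, 37.31), width = 2 · t* · s/√n = 4.02

The 98% CI is wider by 4.02 - 2.19 = 1.83.
Higher confidence requires a wider interval.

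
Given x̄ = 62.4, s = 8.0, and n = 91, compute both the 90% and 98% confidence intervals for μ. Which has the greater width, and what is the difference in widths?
98% CI is wider by 1.18

df = 90
90% CI: t* = 1.662, (61.01, 63.79), width = 2 · t* · s/√n = 2.79
98% CI: t* = 2.368, (60.41, 64.39), width = 2 · t* · s/√n = 3.97

The 98% CI is wider by 3.97 - 2.79 = 1.18.
Higher confidence requires a wider interval.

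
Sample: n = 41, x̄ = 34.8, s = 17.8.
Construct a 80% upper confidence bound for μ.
μ ≤ 37.17

Upper bound (one-sided):
t* = 0.851 (one-sided for 80%)
Upper bound = x̄ + t* · s/√n = 34.8 + 0.851 · 17.8/√41 = 37.17

We are 80% confident that μ ≤ 37.17.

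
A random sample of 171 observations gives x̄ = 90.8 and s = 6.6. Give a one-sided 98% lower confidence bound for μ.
μ ≥ 89.76

Lower bound (one-sided):
t* = 2.070 (one-sided for 98%)
Lower bound = x̄ - t* · s/√n = 90.8 - 2.070 · 6.6/√171 = 89.76

We are 98% confident that μ ≥ 89.76.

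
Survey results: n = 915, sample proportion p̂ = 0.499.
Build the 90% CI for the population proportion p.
(0.472, 0.526)

Proportion CI:
SE = √(p̂(1-p̂)/n) = √(0.499 · 0.501 / 915) = 0.01653

z* = 1.645
Margin = z* · SE = 1.645 · 0.01653 = 0.0272

CI: 0.499 ± 0.0272 = (0.472, 0.526)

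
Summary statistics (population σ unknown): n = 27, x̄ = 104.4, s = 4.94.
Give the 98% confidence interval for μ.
(102.04, 106.76)

t-interval (σ unknown):
df = n - 1 = 26
t* = 2.479 for 98% confidence

Margin of error = t* · s/√n = 2.479 · 4.94/√27 = 2.36

CI: (102.04, 106.76)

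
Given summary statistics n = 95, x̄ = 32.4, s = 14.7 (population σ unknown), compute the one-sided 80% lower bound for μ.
μ ≥ 31.13

Lower bound (one-sided):
t* = 0.845 (one-sided for 80%)
Lower bound = x̄ - t* · s/√n = 32.4 - 0.845 · 14.7/√95 = 31.13

We are 80% confident that μ ≥ 31.13.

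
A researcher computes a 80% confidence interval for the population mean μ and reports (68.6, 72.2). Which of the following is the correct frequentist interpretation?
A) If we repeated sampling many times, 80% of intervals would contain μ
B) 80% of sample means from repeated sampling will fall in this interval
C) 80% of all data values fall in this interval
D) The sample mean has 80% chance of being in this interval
A

A) Correct — this is the frequentist long-run coverage interpretation.
B) Wrong — coverage applies to intervals containing μ, not to future x̄ values.
C) Wrong — a CI is about the parameter μ, not individual data values.
D) Wrong — x̄ is observed and sits in the interval by construction.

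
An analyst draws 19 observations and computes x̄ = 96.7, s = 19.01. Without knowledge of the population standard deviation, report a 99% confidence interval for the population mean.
(84.15, 109.25)

t-interval (σ unknown):
df = n - 1 = 18
t* = 2.878 for 99% confidence

Margin of error = t* · s/√n = 2.878 · 19.01/√19 = 12.55

CI: (84.15, 109.25)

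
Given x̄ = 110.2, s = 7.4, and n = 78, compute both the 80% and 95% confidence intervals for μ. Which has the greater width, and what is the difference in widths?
95% CI is wider by 1.17

df = 77
80% CI: t* = 1.293, (109.12, 111.28), width = 2 · t* · s/√n = 2.17
95% CI: t* = 1.991, (108.53, 111.87), width = 2 · t* · s/√n = 3.34

The 95% CI is wider by 3.34 - 2.17 = 1.17.
Higher confidence requires a wider interval.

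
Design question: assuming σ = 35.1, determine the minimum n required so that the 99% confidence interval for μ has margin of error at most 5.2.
n ≥ 303

For margin E ≤ 5.2:
n ≥ (z* · σ / E)²
n ≥ (2.576 · 35.1 / 5.2)²
n ≥ 302.34

Minimum n = 303 (rounding up)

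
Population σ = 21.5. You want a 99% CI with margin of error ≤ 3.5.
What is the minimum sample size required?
n ≥ 251

For margin E ≤ 3.5:
n ≥ (z* · σ / E)²
n ≥ (2.576 · 21.5 / 3.5)²
n ≥ 250.40

Minimum n = 251 (rounding up)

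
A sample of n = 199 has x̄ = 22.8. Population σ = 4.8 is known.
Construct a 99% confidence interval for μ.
(21.92, 23.68)

z-interval (σ known):
z* = 2.576 for 99% confidence

Margin of error = z* · σ/√n = 2.576 · 4.8/√199 = 0.88

CI: (22.8 - 0.88, 22.8 + 0.88) = (21.92, 23.68)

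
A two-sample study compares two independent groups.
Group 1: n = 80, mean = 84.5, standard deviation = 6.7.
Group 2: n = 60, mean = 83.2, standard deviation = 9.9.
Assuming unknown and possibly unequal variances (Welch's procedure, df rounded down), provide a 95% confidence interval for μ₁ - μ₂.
(-1.64, 4.24)

Difference: x̄₁ - x̄₂ = 1.30
SE = √(s₁²/n₁ + s₂²/n₂) = √(6.7²/80 + 9.9²/60) = 1.4814
df = 97.87 → 97 (Welch–Satterthwaite, rounded down)
t* = 1.985

CI: 1.30 ± 1.985 · 1.4814 = 1.30 ± 2.94 = (-1.64, 4.24)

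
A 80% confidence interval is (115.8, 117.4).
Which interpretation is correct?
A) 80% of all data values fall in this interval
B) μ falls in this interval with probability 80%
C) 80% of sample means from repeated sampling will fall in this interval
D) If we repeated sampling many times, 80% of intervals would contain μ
D

A) Wrong — a CI is about the parameter μ, not individual data values.
B) Wrong — μ is fixed; the randomness lives in the interval, not in μ.
C) Wrong — coverage applies to intervals containing μ, not to future x̄ values.
D) Correct — this is the frequentist long-run coverage interpretation.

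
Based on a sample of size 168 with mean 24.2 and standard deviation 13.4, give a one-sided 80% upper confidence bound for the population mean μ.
μ ≤ 25.07

Upper bound (one-sided):
t* = 0.844 (one-sided for 80%)
Upper bound = x̄ + t* · s/√n = 24.2 + 0.844 · 13.4/√168 = 25.07

We are 80% confident that μ ≤ 25.07.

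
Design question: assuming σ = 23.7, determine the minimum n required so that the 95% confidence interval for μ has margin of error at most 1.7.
n ≥ 747

For margin E ≤ 1.7:
n ≥ (z* · σ / E)²
n ≥ (1.960 · 23.7 / 1.7)²
n ≥ 746.64

Minimum n = 747 (rounding up)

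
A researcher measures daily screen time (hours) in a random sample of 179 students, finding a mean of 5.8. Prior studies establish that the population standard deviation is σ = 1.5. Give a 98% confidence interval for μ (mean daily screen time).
(5.54, 6.06)

z-interval (σ known):
z* = 2.326 for 98% confidence

Margin of error = z* · σ/√n = 2.326 · 1.5/√179 = 0.26

CI: (5.8 - 0.26, 5.8 + 0.26) = (5.54, 6.06)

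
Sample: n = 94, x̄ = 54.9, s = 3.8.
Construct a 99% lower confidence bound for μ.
μ ≥ 53.97

Lower bound (one-sided):
t* = 2.367 (one-sided for 99%)
Lower bound = x̄ - t* · s/√n = 54.9 - 2.367 · 3.8/√94 = 53.97

We are 99% confident that μ ≥ 53.97.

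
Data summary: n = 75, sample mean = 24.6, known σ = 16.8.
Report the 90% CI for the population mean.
(21.41, 27.79)

z-interval (σ known):
z* = 1.645 for 90% confidence

Margin of error = z* · σ/√n = 1.645 · 16.8/√75 = 3.19

CI: (24.6 - 3.19, 24.6 + 3.19) = (21.41, 27.79)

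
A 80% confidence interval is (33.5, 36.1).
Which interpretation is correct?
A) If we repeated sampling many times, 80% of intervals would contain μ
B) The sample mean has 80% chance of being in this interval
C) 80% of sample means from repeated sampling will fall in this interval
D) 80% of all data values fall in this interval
A

A) Correct — this is the frequentist long-run coverage interpretation.
B) Wrong — x̄ is observed and sits in the interval by construction.
C) Wrong — coverage applies to intervals containing μ, not to future x̄ values.
D) Wrong — a CI is about the parameter μ, not individual data values.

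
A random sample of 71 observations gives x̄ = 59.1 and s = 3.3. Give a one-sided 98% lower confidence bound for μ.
μ ≥ 58.28

Lower bound (one-sided):
t* = 2.093 (one-sided for 98%)
Lower bound = x̄ - t* · s/√n = 59.1 - 2.093 · 3.3/√71 = 58.28

We are 98% confident that μ ≥ 58.28.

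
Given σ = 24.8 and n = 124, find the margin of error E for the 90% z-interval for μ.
Margin of error = 3.66

Margin of error = z* · σ/√n
= 1.645 · 24.8/√124
= 1.645 · 24.8/11.1355
= 3.66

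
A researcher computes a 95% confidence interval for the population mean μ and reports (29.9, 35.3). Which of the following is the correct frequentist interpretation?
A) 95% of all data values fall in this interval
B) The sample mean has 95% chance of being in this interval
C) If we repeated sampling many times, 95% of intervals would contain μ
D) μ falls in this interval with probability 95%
C

A) Wrong — a CI is about the parameter μ, not individual data values.
B) Wrong — x̄ is observed and sits in the interval by construction.
C) Correct — this is the frequentist long-run coverage interpretation.
D) Wrong — μ is fixed; the randomness lives in the interval, not in μ.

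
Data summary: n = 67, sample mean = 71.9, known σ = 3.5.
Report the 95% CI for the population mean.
(71.06, 72.74)

z-interval (σ known):
z* = 1.960 for 95% confidence

Margin of error = z* · σ/√n = 1.960 · 3.5/√67 = 0.84

CI: (71.9 - 0.84, 71.9 + 0.84) = (71.06, 72.74)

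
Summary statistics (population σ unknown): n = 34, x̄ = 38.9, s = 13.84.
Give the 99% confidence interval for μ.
(32.41, 45.39)

t-interval (σ unknown):
df = n - 1 = 33
t* = 2.733 for 99% confidence

Margin of error = t* · s/√n = 2.733 · 13.84/√34 = 6.49

CI: (32.41, 45.39)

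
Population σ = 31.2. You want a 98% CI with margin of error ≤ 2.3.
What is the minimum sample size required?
n ≥ 996

For margin E ≤ 2.3:
n ≥ (z* · σ / E)²
n ≥ (2.326 · 31.2 / 2.3)²
n ≥ 995.57

Minimum n = 996 (rounding up)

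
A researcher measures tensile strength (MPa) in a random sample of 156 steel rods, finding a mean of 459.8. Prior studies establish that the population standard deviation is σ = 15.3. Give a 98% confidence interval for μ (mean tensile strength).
(456.95, 462.65)

z-interval (σ known):
z* = 2.326 for 98% confidence

Margin of error = z* · σ/√n = 2.326 · 15.3/√156 = 2.85

CI: (459.8 - 2.85, 459.8 + 2.85) = (456.95, 462.65)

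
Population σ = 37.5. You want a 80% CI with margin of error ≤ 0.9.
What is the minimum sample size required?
n ≥ 2854

For margin E ≤ 0.9:
n ≥ (z* · σ / E)²
n ≥ (1.282 · 37.5 / 0.9)²
n ≥ 2853.34

Minimum n = 2854 (rounding up)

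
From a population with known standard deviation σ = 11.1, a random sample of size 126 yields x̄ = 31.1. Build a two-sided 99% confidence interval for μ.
(28.55, 33.65)

z-interval (σ known):
z* = 2.576 for 99% confidence

Margin of error = z* · σ/√n = 2.576 · 11.1/√126 = 2.55

CI: (31.1 - 2.55, 31.1 + 2.55) = (28.55, 33.65)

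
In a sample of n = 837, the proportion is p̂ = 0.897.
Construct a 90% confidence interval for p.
(0.880, 0.914)

Proportion CI:
SE = √(p̂(1-p̂)/n) = √(0.897 · 0.103 / 837) = 0.01051

z* = 1.645
Margin = z* · SE = 1.645 · 0.01051 = 0.0173

CI: 0.897 ± 0.0173 = (0.880, 0.914)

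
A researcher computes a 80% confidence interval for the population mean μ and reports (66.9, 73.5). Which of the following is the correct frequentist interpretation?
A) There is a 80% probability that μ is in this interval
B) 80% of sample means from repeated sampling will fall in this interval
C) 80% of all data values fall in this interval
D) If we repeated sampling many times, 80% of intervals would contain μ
D

A) Wrong — μ is fixed; the randomness lives in the interval, not in μ.
B) Wrong — coverage applies to intervals containing μ, not to future x̄ values.
C) Wrong — a CI is about the parameter μ, not individual data values.
D) Correct — this is the frequentist long-run coverage interpretation.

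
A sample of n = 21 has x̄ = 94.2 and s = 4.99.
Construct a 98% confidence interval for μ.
(91.45, 96.95)

t-interval (σ unknown):
df = n - 1 = 20
t* = 2.528 for 98% confidence

Margin of error = t* · s/√n = 2.528 · 4.99/√21 = 2.75

CI: (91.45, 96.95)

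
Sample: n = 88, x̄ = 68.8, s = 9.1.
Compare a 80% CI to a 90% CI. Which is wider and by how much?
90% CI is wider by 0.73

df = 87
80% CI: t* = 1.291, (67.55, 70.05), width = 2 · t* · s/√n = 2.50
90% CI: t* = 1.663, (67.19, 70.41), width = 2 · t* · s/√n = 3.23

The 90% CI is wider by 3.23 - 2.50 = 0.73.
Higher confidence requires a wider interval.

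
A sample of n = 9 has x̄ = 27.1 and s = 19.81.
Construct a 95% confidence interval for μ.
(11.87, 42.33)

t-interval (σ unknown):
df = n - 1 = 8
t* = 2.306 for 95% confidence

Margin of error = t* · s/√n = 2.306 · 19.81/√9 = 15.23

CI: (11.87, 42.33)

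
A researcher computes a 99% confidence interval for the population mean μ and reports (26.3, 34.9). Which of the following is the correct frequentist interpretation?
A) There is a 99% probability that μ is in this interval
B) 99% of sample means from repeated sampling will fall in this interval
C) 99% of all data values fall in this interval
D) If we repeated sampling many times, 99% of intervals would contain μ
D

A) Wrong — μ is fixed; the randomness lives in the interval, not in μ.
B) Wrong — coverage applies to intervals containing μ, not to future x̄ values.
C) Wrong — a CI is about the parameter μ, not individual data values.
D) Correct — this is the frequentist long-run coverage interpretation.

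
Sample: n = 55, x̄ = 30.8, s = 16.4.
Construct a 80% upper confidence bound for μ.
μ ≤ 32.68

Upper bound (one-sided):
t* = 0.848 (one-sided for 80%)
Upper bound = x̄ + t* · s/√n = 30.8 + 0.848 · 16.4/√55 = 32.68

We are 80% confident that μ ≤ 32.68.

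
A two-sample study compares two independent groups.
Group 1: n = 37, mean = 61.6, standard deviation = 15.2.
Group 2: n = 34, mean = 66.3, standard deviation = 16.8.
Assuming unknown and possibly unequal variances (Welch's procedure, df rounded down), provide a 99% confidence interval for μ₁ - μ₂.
(-14.81, 5.41)

Difference: x̄₁ - x̄₂ = -4.70
SE = √(s₁²/n₁ + s₂²/n₂) = √(15.2²/37 + 16.8²/34) = 3.8139
df = 66.72 → 66 (Welch–Satterthwaite, rounded down)
t* = 2.652

CI: -4.70 ± 2.652 · 3.8139 = -4.70 ± 10.11 = (-14.81, 5.41)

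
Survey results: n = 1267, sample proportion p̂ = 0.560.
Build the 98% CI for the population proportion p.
(0.528, 0.592)

Proportion CI:
SE = √(p̂(1-p̂)/n) = √(0.560 · 0.440 / 1267) = 0.01395

z* = 2.326
Margin = z* · SE = 2.326 · 0.01395 = 0.0324

CI: 0.560 ± 0.0324 = (0.528, 0.592)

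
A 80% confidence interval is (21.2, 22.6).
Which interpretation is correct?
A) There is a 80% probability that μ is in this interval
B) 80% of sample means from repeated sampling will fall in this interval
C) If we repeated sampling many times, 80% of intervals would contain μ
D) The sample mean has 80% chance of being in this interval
C

A) Wrong — μ is fixed; the randomness lives in the interval, not in μ.
B) Wrong — coverage applies to intervals containing μ, not to future x̄ values.
C) Correct — this is the frequentist long-run coverage interpretation.
D) Wrong — x̄ is observed and sits in the interval by construction.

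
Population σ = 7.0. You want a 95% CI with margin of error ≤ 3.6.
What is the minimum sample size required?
n ≥ 15

For margin E ≤ 3.6:
n ≥ (z* · σ / E)²
n ≥ (1.960 · 7.0 / 3.6)²
n ≥ 14.52

Minimum n = 15 (rounding up)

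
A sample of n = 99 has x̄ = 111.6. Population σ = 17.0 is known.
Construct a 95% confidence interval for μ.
(108.25, 114.95)

z-interval (σ known):
z* = 1.960 for 95% confidence

Margin of error = z* · σ/√n = 1.960 · 17.0/√99 = 3.35

CI: (111.6 - 3.35, 111.6 + 3.35) = (108.25, 114.95)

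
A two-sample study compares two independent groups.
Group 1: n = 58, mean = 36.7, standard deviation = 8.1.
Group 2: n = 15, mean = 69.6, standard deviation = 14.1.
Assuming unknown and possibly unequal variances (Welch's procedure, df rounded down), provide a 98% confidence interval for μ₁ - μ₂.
(-42.70, -23.10)

Difference: x̄₁ - x̄₂ = -32.90
SE = √(s₁²/n₁ + s₂²/n₂) = √(8.1²/58 + 14.1²/15) = 3.7928
df = 16.46 → 16 (Welch–Satterthwaite, rounded down)
t* = 2.583

CI: -32.90 ± 2.583 · 3.7928 = -32.90 ± 9.80 = (-42.70, -23.10)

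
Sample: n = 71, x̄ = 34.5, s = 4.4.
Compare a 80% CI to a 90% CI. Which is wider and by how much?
90% CI is wider by 0.39

df = 70
80% CI: t* = 1.294, (33.82, 35.18), width = 2 · t* · s/√n = 1.35
90% CI: t* = 1.667, (33.63, 35.37), width = 2 · t* · s/√n = 1.74

The 90% CI is wider by 1.74 - 1.35 = 0.39.
Higher confidence requires a wider interval.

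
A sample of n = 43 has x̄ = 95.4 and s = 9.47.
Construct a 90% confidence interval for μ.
(92.97, 97.83)

t-interval (σ unknown):
df = n - 1 = 42
t* = 1.682 for 90% confidence

Margin of error = t* · s/√n = 1.682 · 9.47/√43 = 2.43

CI: (92.97, 97.83)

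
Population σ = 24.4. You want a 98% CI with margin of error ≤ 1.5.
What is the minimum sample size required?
n ≥ 1432

For margin E ≤ 1.5:
n ≥ (z* · σ / E)²
n ≥ (2.326 · 24.4 / 1.5)²
n ≥ 1431.58

Minimum n = 1432 (rounding up)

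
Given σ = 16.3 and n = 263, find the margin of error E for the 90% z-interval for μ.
Margin of error = 1.65

Margin of error = z* · σ/√n
= 1.645 · 16.3/√263
= 1.645 · 16.3/16.2173
= 1.65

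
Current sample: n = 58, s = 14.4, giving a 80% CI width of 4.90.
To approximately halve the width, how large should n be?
n ≈ 232

CI width ∝ 1/√n
To reduce width by factor 2, need √n to grow by 2 → need 2² = 4 times as many samples.

Current: n = 58, width = 4.90
New: n = 232, width ≈ 2.43

Width reduced by factor of 4.90/2.43 = 2.02.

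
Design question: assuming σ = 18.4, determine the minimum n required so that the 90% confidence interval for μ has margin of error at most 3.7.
n ≥ 67

For margin E ≤ 3.7:
n ≥ (z* · σ / E)²
n ≥ (1.645 · 18.4 / 3.7)²
n ≥ 66.92

Minimum n = 67 (rounding up)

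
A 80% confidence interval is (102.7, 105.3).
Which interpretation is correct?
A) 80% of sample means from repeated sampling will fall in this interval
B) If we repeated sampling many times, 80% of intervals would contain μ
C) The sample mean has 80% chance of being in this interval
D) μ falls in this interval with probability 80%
B

A) Wrong — coverage applies to intervals containing μ, not to future x̄ values.
B) Correct — this is the frequentist long-run coverage interpretation.
C) Wrong — x̄ is observed and sits in the interval by construction.
D) Wrong — μ is fixed; the randomness lives in the interval, not in μ.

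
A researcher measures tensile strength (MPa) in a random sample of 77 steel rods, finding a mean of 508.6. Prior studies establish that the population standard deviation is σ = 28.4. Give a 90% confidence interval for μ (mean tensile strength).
(503.28, 513.92)

z-interval (σ known):
z* = 1.645 for 90% confidence

Margin of error = z* · σ/√n = 1.645 · 28.4/√77 = 5.32

CI: (508.6 - 5.32, 508.6 + 5.32) = (503.28, 513.92)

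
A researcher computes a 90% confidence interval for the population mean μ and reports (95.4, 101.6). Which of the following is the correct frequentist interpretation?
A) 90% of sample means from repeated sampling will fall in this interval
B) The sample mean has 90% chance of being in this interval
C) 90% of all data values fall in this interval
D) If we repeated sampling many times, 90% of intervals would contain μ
D

A) Wrong — coverage applies to intervals containing μ, not to future x̄ values.
B) Wrong — x̄ is observed and sits in the interval by construction.
C) Wrong — a CI is about the parameter μ, not individual data values.
D) Correct — this is the frequentist long-run coverage interpretation.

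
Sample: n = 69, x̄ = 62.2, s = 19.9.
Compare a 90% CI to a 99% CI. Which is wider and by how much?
99% CI is wider by 4.71

df = 68
90% CI: t* = 1.668, (58.20, 66.20), width = 2 · t* · s/√n = 7.99
99% CI: t* = 2.650, (55.85, 68.55), width = 2 · t* · s/√n = 12.70

The 99% CI is wider by 12.70 - 7.99 = 4.71.
Higher confidence requires a wider interval.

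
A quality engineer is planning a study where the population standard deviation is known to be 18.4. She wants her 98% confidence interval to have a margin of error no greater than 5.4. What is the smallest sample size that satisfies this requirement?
n ≥ 63

For margin E ≤ 5.4:
n ≥ (z* · σ / E)²
n ≥ (2.326 · 18.4 / 5.4)²
n ≥ 62.82

Minimum n = 63 (rounding up)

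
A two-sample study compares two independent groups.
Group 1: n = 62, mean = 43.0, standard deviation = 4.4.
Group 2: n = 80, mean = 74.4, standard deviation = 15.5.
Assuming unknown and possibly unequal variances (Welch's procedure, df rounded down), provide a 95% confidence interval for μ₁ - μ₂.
(-35.02, -27.78)

Difference: x̄₁ - x̄₂ = -31.40
SE = √(s₁²/n₁ + s₂²/n₂) = √(4.4²/62 + 15.5²/80) = 1.8208
df = 94.95 → 94 (Welch–Satterthwaite, rounded down)
t* = 1.986

CI: -31.40 ± 1.986 · 1.8208 = -31.40 ± 3.62 = (-35.02, -27.78)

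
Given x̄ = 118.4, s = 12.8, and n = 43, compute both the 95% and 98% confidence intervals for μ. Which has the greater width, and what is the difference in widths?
98% CI is wider by 1.56

df = 42
95% CI: t* = 2.018, (114.46, 122.34), width = 2 · t* · s/√n = 7.88
98% CI: t* = 2.418, (113.68, 123.12), width = 2 · t* · s/√n = 9.44

The 98% CI is wider by 9.44 - 7.88 = 1.56.
Higher confidence requires a wider interval.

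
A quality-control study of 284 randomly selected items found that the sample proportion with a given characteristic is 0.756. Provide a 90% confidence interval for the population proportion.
(0.714, 0.798)

Proportion CI:
SE = √(p̂(1-p̂)/n) = √(0.756 · 0.244 / 284) = 0.02549

z* = 1.645
Margin = z* · SE = 1.645 · 0.02549 = 0.0419

CI: 0.756 ± 0.0419 = (0.714, 0.798)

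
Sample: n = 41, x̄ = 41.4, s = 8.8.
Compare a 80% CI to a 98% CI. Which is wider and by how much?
98% CI is wider by 3.08

df = 40
80% CI: t* = 1.303, (39.61, 43.19), width = 2 · t* · s/√n = 3.58
98% CI: t* = 2.423, (38.07, 44.73), width = 2 · t* · s/√n = 6.66

The 98% CI is wider by 6.66 - 3.58 = 3.08.
Higher confidence requires a wider interval.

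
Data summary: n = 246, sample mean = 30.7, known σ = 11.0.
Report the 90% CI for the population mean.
(29.55, 31.85)

z-interval (σ known):
z* = 1.645 for 90% confidence

Margin of error = z* · σ/√n = 1.645 · 11.0/√246 = 1.15

CI: (30.7 - 1.15, 30.7 + 1.15) = (29.55, 31.85)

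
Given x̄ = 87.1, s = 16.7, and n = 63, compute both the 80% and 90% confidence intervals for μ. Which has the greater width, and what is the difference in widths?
90% CI is wider by 1.58

df = 62
80% CI: t* = 1.295, (84.38, 89.82), width = 2 · t* · s/√n = 5.45
90% CI: t* = 1.670, (83.59, 90.61), width = 2 · t* · s/√n = 7.03

The 90% CI is wider by 7.03 - 5.45 = 1.58.
Higher confidence requires a wider interval.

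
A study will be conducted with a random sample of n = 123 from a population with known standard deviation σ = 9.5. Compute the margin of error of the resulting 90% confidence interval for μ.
Margin of error = 1.41

Margin of error = z* · σ/√n
= 1.645 · 9.5/√123
= 1.645 · 9.5/11.0905
= 1.41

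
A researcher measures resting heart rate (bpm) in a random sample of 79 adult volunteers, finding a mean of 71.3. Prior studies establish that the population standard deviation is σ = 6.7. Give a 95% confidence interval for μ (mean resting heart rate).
(69.82, 72.78)

z-interval (σ known):
z* = 1.960 for 95% confidence

Margin of error = z* · σ/√n = 1.960 · 6.7/√79 = 1.48

CI: (71.3 - 1.48, 71.3 + 1.48) = (69.82, 72.78)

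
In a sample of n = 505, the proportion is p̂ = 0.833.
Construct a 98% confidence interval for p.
(0.794, 0.872)

Proportion CI:
SE = √(p̂(1-p̂)/n) = √(0.833 · 0.167 / 505) = 0.01660

z* = 2.326
Margin = z* · SE = 2.326 · 0.01660 = 0.0386

CI: 0.833 ± 0.0386 = (0.794, 0.872)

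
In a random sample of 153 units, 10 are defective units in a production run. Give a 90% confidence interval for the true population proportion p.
(0.032, 0.098)

Proportion CI:
p̂ = 10/153 = 0.06536
SE = √(p̂(1-p̂)/n) = √(0.06536 · 0.93464 / 153) = 0.01998

z* = 1.645
Margin = z* · SE = 1.645 · 0.01998 = 0.0329

CI: 0.06536 ± 0.0329 = (0.032, 0.098)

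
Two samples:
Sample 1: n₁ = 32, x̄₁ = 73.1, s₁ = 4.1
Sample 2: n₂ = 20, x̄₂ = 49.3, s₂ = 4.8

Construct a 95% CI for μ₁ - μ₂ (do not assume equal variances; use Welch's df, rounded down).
(21.17, 26.43)

Difference: x̄₁ - x̄₂ = 23.80
SE = √(s₁²/n₁ + s₂²/n₂) = √(4.1²/32 + 4.8²/20) = 1.2951
df = 35.73 → 35 (Welch–Satterthwaite, rounded down)
t* = 2.030

CI: 23.80 ± 2.030 · 1.2951 = 23.80 ± 2.63 = (21.17, 26.43)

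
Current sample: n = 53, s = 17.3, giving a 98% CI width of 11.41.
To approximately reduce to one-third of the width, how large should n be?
n ≈ 477

CI width ∝ 1/√n
To reduce width by factor 3, need √n to grow by 3 → need 3² = 9 times as many samples.

Current: n = 53, width = 11.41
New: n = 477, width ≈ 3.70

Width reduced by factor of 11.41/3.70 = 3.08.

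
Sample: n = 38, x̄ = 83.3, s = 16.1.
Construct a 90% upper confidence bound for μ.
μ ≤ 86.71

Upper bound (one-sided):
t* = 1.305 (one-sided for 90%)
Upper bound = x̄ + t* · s/√n = 83.3 + 1.305 · 16.1/√38 = 86.71

We are 90% confident that μ ≤ 86.71.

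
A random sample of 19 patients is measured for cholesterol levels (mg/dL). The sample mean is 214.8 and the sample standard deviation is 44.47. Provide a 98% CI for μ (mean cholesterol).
(188.76, 240.84)

t-interval (σ unknown):
df = n - 1 = 18
t* = 2.552 for 98% confidence

Margin of error = t* · s/√n = 2.552 · 44.47/√19 = 26.04

CI: (188.76, 240.84)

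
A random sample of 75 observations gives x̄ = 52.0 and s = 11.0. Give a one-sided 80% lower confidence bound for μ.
μ ≥ 50.92

Lower bound (one-sided):
t* = 0.847 (one-sided for 80%)
Lower bound = x̄ - t* · s/√n = 52.0 - 0.847 · 11.0/√75 = 50.92

We are 80% confident that μ ≥ 50.92.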